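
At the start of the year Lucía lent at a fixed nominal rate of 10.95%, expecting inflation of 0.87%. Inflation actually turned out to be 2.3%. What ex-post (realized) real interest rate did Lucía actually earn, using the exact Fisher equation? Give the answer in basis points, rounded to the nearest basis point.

846 basis points

Ex-post: (1 + 0.1095)/(1 + 0.0230) − 1 = 8.4555%
So the realized real rate is 846 basis points.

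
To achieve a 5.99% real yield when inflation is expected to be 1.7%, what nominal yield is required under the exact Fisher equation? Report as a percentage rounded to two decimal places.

7.79%

(1 + i) = (1 + r)(1 + π) = 1.05990 × 1.01700 = 1.0779183
i = 1.0779183 − 1, so the required nominal rate is 7.79%.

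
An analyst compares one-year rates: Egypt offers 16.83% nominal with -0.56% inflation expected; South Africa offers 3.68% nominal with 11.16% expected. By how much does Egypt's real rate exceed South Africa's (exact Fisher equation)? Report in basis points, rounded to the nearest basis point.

2422 basis points

Egypt: (1 + 0.1683)/(1 − 0.0056) − 1 = 17.4879%
South Africa: (1 + 0.0368)/(1 + 0.1116) − 1 = -6.7290%
Differential = 17.4879% − (-6.7290%) = 24.2170% → 2422 basis points.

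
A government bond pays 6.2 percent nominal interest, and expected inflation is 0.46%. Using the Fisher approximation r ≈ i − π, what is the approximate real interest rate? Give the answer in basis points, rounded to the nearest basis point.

574 basis points

r ≈ i − π = 6.2% − 0.46% = 574 basis points.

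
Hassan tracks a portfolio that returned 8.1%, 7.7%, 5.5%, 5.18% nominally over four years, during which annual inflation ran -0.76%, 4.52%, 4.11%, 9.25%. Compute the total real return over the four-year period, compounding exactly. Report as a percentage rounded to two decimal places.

9.50%

Nominal growth factor = 1.0810 × 1.0770 × 1.0550 × 1.0518 = 1.291894
Price-level growth factor = 0.9924 × 1.0452 × 1.0411 × 1.0925 = 1.179777
Real growth factor = 1.291894 / 1.179777 = 1.095032
Total real return = 1.095032 − 1 → 9.50%.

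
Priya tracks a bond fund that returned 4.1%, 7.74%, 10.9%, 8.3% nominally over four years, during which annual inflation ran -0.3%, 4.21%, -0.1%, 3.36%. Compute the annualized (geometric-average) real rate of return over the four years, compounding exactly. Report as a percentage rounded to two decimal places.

Nominal growth factor = 1.0410 × 1.0774 × 1.1090 × 1.0830 = 1.34706237
Price-level growth factor = 0.9970 × 1.0421 × 0.9990 × 1.0336 = 1.07280933
Real growth factor = 1.34706237 / 1.07280933 = 1.25564005
Annualized real rate = 1.25564005^(1/4) − 1 = 5.8562% → 5.86%.

5.86%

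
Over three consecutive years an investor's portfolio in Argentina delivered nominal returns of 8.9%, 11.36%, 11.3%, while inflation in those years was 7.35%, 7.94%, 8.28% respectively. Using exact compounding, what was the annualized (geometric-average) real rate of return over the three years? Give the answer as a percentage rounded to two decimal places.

2.46%

Nominal growth factor = 1.0890 × 1.1136 × 1.1130 = 1.34974668
Price-level growth factor = 1.0735 × 1.0794 × 1.0828 = 1.25467923
Real growth factor = 1.34974668 / 1.25467923 = 1.07577032
Annualized real rate = 1.07577032^(1/3) − 1 = 2.4644% → 2.46%.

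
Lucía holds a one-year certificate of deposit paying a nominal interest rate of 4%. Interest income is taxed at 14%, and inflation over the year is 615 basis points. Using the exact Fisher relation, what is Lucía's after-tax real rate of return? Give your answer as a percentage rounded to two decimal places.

-2.55%

After-tax nominal return = 4% × (1 − 0.14) = 3.4400%.
1 + r = 1.03440 / 1.06150 = 0.974470
After-tax real rate = 0.974470 − 1 → -2.55%.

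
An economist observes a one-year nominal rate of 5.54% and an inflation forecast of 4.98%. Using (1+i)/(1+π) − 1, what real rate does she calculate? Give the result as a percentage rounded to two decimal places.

0.53%

1 + r = 1.05540 / 1.04980 = 1.005334
r = 1.005334 − 1 = 0.5334%, i.e. 0.53%.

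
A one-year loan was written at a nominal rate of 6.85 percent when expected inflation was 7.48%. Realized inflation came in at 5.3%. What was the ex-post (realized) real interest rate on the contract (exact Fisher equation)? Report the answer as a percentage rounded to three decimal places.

Ex-post: (1 + 0.0685)/(1 + 0.0530) − 1 = 1.4720%
So the realized real rate is 1.472%.

1.472%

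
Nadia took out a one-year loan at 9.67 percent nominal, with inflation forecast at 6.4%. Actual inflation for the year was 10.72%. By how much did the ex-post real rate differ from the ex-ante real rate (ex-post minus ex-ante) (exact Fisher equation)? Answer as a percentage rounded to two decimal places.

-4.02%

Ex-ante: (1 + 0.0967)/(1 + 0.0640) − 1 = 3.0733%
Ex-post: (1 + 0.0967)/(1 + 0.1072) − 1 = -0.9483%
Difference (ex-post − ex-ante) = -4.0216% → -4.02%.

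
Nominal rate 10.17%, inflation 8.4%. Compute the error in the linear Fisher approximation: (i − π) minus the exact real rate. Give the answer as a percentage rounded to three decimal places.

0.137%

Approximate: r ≈ 10.170% − 8.400% = 1.7700%
Exact: (1 + 0.1017)/(1 + 0.0840) − 1 = 1.6328%
Error = 1.7700% − 1.6328% = 0.1372% → 0.137%.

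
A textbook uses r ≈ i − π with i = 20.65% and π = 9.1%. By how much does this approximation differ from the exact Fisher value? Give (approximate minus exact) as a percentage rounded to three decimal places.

Approximate: r ≈ 20.650% − 9.100% = 11.5500%
Exact: (1 + 0.2065)/(1 + 0.0910) − 1 = 10.5866%
Error = 11.5500% − 10.5866% = 0.9634% → 0.963%.

0.963%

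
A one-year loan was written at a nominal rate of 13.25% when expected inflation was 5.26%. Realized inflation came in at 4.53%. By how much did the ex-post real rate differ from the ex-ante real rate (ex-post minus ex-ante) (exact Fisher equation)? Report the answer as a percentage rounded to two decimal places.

0.75%

Ex-ante: (1 + 0.1325)/(1 + 0.0526) − 1 = 7.5907%
Ex-post: (1 + 0.1325)/(1 + 0.0453) − 1 = 8.3421%
Difference (ex-post − ex-ante) = 0.7514% → 0.75%.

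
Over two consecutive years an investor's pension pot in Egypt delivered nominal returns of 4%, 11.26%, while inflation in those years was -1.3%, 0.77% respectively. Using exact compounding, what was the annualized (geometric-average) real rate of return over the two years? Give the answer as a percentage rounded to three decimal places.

Compound the nominal returns: 1.0400 × 1.1126 = 1.15710400.
Compound inflation: 0.9870 × 1.0077 = 0.99459990.
Deflate: 1.15710400 / 0.99459990 = 1.16338640.
Annualized real rate = 1.16338640^(1/2) − 1 = 7.8604% → 7.860%.

7.860%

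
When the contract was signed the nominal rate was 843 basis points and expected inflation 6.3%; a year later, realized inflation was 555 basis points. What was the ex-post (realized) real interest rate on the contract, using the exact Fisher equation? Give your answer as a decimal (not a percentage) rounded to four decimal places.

Ex-post: (1 + 0.0843)/(1 + 0.0555) − 1 = 2.7286%
So the realized real rate is 0.0273.

0.0273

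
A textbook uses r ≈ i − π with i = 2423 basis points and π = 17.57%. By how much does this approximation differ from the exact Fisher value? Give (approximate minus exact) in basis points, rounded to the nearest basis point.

Approximate: r ≈ 24.230% − 17.570% = 6.6600%
Exact: (1 + 0.2423)/(1 + 0.1757) − 1 = 5.6647%
Error = 6.6600% − 5.6647% = 0.9953% → 100 basis points.

100 basis points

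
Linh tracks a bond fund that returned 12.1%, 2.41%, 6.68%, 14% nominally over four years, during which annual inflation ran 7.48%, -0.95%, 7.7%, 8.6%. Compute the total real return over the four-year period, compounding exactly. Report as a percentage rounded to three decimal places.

12.126%

Compound the nominal returns: 1.1210 × 1.0241 × 1.0668 × 1.1400 = 1.3961621.
Compound inflation: 1.0748 × 0.9905 × 1.0770 × 1.0860 = 1.2451672.
Deflate: 1.3961621 / 1.2451672 = 1.1212648.
Total real return = 1.1212648 − 1 → 12.126%.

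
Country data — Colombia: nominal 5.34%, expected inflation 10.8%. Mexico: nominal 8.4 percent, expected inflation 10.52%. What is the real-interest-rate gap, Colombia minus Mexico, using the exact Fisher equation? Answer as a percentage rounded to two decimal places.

-3.01%

Colombia: (1 + 0.0534)/(1 + 0.1080) − 1 = -4.9278%
Mexico: (1 + 0.0840)/(1 + 0.1052) − 1 = -1.9182%
Differential = -4.9278% − (-1.9182%) = -3.0096% → -3.01%.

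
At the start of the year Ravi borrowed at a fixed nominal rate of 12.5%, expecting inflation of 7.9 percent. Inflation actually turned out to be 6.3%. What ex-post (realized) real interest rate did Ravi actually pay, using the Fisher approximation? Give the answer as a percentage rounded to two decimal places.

6.20%

Ex-post: 12.5% − 6.3% = 6.200%
So the realized real rate is 6.20%.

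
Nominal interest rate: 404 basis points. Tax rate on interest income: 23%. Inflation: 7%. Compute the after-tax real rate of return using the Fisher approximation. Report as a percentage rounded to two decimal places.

After-tax nominal return = 4.04% × (1 − 0.23) = 3.1108%.
r ≈ 3.1108% − 7% → -3.89%.

-3.89%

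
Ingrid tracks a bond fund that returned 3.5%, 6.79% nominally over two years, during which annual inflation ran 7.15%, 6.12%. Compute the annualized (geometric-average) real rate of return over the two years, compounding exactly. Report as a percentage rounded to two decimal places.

Nominal growth factor = 1.0350 × 1.0679 = 1.10527650
Price-level growth factor = 1.0715 × 1.0612 = 1.13707580
Real growth factor = 1.10527650 / 1.13707580 = 0.97203414
Annualized real rate = 0.97203414^(1/2) − 1 = -1.4082% → -1.41%.

-1.41%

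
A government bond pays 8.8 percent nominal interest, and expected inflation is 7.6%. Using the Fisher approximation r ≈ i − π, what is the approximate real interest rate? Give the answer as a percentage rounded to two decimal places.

1.20%

r ≈ i − π = 8.8% − 7.6% = 1.20%.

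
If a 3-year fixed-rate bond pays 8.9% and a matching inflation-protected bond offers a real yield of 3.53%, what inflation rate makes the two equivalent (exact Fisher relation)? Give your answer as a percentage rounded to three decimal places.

5.187%

(1 + π) = (1 + i)/(1 + r) = 1.08900 / 1.03530 = 1.051869
Break-even inflation = 1.051869 − 1 → 5.187%.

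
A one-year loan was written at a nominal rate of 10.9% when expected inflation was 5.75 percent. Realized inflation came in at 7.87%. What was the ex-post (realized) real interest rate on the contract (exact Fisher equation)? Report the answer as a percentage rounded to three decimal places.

Ex-post: (1 + 0.1090)/(1 + 0.0787) − 1 = 2.8089%
So the realized real rate is 2.809%.

2.809%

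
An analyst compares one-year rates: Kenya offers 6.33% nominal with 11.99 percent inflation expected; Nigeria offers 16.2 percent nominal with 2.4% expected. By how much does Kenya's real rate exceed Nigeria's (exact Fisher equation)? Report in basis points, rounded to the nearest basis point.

Kenya: (1 + 0.0633)/(1 + 0.1199) − 1 = -5.0540%
Nigeria: (1 + 0.1620)/(1 + 0.0240) − 1 = 13.4766%
Differential = -5.0540% − 13.4766% = -18.5306% → -1853 basis points.

-1853 basis points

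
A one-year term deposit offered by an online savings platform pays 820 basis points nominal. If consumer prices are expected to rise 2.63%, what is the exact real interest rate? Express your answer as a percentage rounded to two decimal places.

By the Fisher relation, 1 + r = (1 + i)/(1 + π).
1 + r = 1.08200 / 1.02630 = 1.054273
r = 1.054273 − 1 = 5.4273%, i.e. 5.43%.

5.43%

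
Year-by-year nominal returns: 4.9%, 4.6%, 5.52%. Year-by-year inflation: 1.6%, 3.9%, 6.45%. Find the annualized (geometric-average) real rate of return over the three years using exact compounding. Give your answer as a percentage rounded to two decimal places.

Nominal growth factor = 1.0490 × 1.0460 × 1.0552 = 1.15782242
Price-level growth factor = 1.0160 × 1.0390 × 1.0645 = 1.12371175
Real growth factor = 1.15782242 / 1.12371175 = 1.03035536
Annualized real rate = 1.03035536^(1/3) − 1 = 1.0018% → 1.00%.

1.00%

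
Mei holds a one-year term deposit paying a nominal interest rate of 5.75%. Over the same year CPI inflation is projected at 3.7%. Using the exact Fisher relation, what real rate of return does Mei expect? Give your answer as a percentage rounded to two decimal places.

1.98%

1 + r = 1.05750 / 1.03700 = 1.019769
r = 1.019769 − 1 = 1.9769%, i.e. 1.98%.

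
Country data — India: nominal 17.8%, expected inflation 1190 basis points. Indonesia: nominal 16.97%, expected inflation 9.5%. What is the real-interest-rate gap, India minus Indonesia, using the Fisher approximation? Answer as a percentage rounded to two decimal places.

-1.57%

India: 17.8% − 11.9% = 5.900%
Indonesia: 16.97% − 9.5% = 7.470%
Differential = -1.570% → -1.57%.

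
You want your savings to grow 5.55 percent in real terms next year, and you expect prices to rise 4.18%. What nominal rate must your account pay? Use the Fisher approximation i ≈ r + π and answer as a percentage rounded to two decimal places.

i ≈ r + π = 5.55% + 4.18% = 9.73%.

9.73%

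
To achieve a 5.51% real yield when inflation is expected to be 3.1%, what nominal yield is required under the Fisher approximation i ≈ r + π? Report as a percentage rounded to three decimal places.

i ≈ r + π = 5.51% + 3.1% = 8.610%.

8.610%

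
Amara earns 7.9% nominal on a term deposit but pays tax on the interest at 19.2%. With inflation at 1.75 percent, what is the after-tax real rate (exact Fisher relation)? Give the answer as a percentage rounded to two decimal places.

After-tax nominal return = 7.9% × (1 − 0.192) = 6.3832%.
1 + r = 1.063832 / 1.01750 = 1.045535
After-tax real rate = 1.045535 − 1 → 4.55%.

4.55%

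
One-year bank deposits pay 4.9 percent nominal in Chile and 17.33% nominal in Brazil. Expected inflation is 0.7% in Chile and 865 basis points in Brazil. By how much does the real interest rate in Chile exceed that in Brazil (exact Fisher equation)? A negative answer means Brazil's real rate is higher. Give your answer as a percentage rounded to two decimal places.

-3.82%

Chile: (1 + 0.0490)/(1 + 0.0070) − 1 = 4.1708%
Brazil: (1 + 0.1733)/(1 + 0.0865) − 1 = 7.9890%
Differential = 4.1708% − 7.9890% = -3.8182% → -3.82%.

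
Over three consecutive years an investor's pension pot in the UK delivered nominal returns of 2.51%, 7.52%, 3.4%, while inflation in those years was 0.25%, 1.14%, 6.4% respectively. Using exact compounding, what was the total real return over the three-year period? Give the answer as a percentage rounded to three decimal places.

Compound the nominal returns: 1.0251 × 1.0752 × 1.0340 = 1.139662.
Compound inflation: 1.0025 × 1.0114 × 1.0640 = 1.078820.
Deflate: 1.139662 / 1.078820 = 1.056397.
Total real return = 1.056397 − 1 → 5.640%.

5.640%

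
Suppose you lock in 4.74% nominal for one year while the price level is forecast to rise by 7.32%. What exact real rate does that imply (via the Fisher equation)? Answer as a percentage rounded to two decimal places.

By the Fisher equation, 1 + r = (1 + i)/(1 + π).
1 + r = 1.04740 / 1.07320 = 0.975960
r = 0.975960 − 1 = -2.4040%, i.e. -2.40%.

-2.40%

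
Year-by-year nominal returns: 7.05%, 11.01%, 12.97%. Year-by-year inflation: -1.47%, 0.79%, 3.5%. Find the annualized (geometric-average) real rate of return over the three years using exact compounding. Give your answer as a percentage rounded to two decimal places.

Compound the nominal returns: 1.0705 × 1.1101 × 1.1297 = 1.34249261.
Compound inflation: 0.9853 × 1.0079 × 1.0350 = 1.02784181.
Deflate: 1.34249261 / 1.02784181 = 1.30612766.
Annualized real rate = 1.30612766^(1/3) − 1 = 9.3105% → 9.31%.

9.31%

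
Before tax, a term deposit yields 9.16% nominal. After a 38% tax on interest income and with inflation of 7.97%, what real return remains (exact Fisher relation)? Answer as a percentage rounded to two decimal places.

After-tax nominal return = 9.16% × (1 − 0.38) = 5.6792%.
1 + r = 1.056792 / 1.07970 = 0.978783
After-tax real rate = 0.978783 − 1 → -2.12%.

-2.12%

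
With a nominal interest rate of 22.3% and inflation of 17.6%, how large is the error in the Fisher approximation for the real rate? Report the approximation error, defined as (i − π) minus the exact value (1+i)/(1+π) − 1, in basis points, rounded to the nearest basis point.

70 basis points

Approximate: r ≈ 22.300% − 17.600% = 4.7000%
Exact: (1 + 0.2230)/(1 + 0.1760) − 1 = 3.9966%
Error = 4.7000% − 3.9966% = 0.7034% → 70 basis points.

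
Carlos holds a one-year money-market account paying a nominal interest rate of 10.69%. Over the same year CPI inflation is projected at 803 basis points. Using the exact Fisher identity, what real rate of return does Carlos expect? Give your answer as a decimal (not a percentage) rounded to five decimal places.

0.02462

1 + r = 1.10690 / 1.08030 = 1.024623
r = 1.024623 − 1 = 2.4623%, i.e. 0.02462.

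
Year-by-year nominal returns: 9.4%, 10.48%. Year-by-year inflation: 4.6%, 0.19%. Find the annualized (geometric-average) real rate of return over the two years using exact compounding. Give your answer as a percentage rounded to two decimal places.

Compound the nominal returns: 1.0940 × 1.1048 = 1.20865120.
Compound inflation: 1.0460 × 1.0019 = 1.04798740.
Deflate: 1.20865120 / 1.04798740 = 1.15330700.
Annualized real rate = 1.15330700^(1/2) − 1 = 7.3921% → 7.39%.

7.39%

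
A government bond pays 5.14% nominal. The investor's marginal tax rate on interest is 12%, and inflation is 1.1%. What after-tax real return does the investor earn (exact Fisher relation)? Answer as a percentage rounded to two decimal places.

After-tax nominal return = 5.14% × (1 − 0.12) = 4.5232%.
1 + r = 1.045232 / 1.01100 = 1.033860
After-tax real rate = 1.033860 − 1 → 3.39%.

3.39%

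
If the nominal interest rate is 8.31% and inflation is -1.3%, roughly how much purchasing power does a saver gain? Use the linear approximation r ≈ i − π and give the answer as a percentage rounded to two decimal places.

9.61%

r ≈ i − π = 8.31% − (-1.3%) = 9.61%.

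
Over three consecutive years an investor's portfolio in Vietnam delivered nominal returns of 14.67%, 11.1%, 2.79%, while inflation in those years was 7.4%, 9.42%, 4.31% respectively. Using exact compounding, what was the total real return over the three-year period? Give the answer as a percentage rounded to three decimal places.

6.829%

Nominal growth factor = 1.1467 × 1.1110 × 1.0279 = 1.309528
Price-level growth factor = 1.0740 × 1.0942 × 1.0431 = 1.225821
Real growth factor = 1.309528 / 1.225821 = 1.068287
Total real return = 1.068287 − 1 → 6.829%.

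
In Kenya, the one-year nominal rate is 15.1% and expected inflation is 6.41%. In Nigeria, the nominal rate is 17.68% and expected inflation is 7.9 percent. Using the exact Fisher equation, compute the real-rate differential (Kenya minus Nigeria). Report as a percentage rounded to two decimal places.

-0.90%

Kenya: (1 + 0.1510)/(1 + 0.0641) − 1 = 8.1665%
Nigeria: (1 + 0.1768)/(1 + 0.0790) − 1 = 9.0639%
Differential = 8.1665% − 9.0639% = -0.8974% → -0.90%.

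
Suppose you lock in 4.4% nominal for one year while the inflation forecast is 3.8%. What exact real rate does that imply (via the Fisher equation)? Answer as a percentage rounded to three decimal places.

0.578%

By the Fisher equation, 1 + r = (1 + i)/(1 + π).
1 + r = 1.04400 / 1.03800 = 1.005780
r = 1.005780 − 1 = 0.5780%, i.e. 0.578%.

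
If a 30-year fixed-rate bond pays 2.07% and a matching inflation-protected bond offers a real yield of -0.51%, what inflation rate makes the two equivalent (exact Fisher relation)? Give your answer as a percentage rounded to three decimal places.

(1 + π) = (1 + i)/(1 + r) = 1.02070 / 0.99490 = 1.025932
Break-even inflation = 1.025932 − 1 → 2.593%.

2.593%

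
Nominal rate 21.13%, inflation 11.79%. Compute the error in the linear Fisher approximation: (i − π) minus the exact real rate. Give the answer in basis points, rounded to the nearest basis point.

Approximate: r ≈ 21.130% − 11.790% = 9.3400%
Exact: (1 + 0.2113)/(1 + 0.1179) − 1 = 8.35495%
Error = 9.3400% − 8.35495% = 0.98505% → 99 basis points.

99 basis points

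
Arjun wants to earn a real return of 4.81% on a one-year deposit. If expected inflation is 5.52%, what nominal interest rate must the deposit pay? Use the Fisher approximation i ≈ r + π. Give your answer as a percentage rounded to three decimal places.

10.330%

i ≈ r + π = 4.81% + 5.52% = 10.330%.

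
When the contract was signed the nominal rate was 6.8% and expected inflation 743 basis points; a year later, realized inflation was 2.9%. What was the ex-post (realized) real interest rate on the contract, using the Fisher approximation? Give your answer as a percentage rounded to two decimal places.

Ex-post: 6.8% − 2.9% = 3.900%
So the realized real rate is 3.90%.

3.90%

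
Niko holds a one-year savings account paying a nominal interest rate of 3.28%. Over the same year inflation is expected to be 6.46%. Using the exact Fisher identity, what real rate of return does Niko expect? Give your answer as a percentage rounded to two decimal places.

-2.99%

By the Fisher identity, 1 + r = (1 + i)/(1 + π).
1 + r = 1.03280 / 1.06460 = 0.970130
r = 0.970130 − 1 = -2.9870%, i.e. -2.99%.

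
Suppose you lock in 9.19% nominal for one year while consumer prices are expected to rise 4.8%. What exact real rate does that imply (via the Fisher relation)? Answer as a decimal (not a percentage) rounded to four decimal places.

0.0419

By the Fisher relation, 1 + r = (1 + i)/(1 + π).
1 + r = 1.09190 / 1.04800 = 1.041889
r = 1.041889 − 1 = 4.1889%, i.e. 0.0419.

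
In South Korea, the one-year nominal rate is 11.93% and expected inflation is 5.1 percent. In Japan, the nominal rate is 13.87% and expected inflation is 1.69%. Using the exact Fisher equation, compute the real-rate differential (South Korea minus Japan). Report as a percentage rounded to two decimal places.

South Korea: (1 + 0.1193)/(1 + 0.0510) − 1 = 6.4986%
Japan: (1 + 0.1387)/(1 + 0.0169) − 1 = 11.9776%
Differential = 6.4986% − 11.9776% = -5.4790% → -5.48%.

-5.48%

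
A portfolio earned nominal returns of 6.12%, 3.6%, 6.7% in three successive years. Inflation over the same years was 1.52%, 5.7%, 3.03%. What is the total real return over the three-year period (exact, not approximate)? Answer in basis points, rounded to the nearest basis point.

610 basis points

Compound the nominal returns: 1.0612 × 1.0360 × 1.0670 = 1.173063.
Compound inflation: 1.0152 × 1.0570 × 1.0303 = 1.105580.
Deflate: 1.173063 / 1.105580 = 1.061038.
Total real return = 1.061038 − 1 → 610 basis points.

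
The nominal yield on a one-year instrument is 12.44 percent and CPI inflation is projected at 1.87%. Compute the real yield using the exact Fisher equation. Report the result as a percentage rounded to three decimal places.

10.376%

1 + r = 1.12440 / 1.01870 = 1.103760
r = 1.103760 − 1 = 10.3760%, i.e. 10.376%.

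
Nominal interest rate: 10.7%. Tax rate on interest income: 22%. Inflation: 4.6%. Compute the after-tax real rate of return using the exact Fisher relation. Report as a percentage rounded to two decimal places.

3.58%

After-tax nominal return = 10.7% × (1 − 0.22) = 8.3460%.
1 + r = 1.08346 / 1.04600 = 1.035813
After-tax real rate = 1.035813 − 1 → 3.58%.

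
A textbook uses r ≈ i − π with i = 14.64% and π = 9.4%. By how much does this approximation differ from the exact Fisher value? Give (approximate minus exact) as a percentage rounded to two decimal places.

0.45%

Approximate: r ≈ 14.640% − 9.400% = 5.2400%
Exact: (1 + 0.1464)/(1 + 0.0940) − 1 = 4.7898%
Error = 5.2400% − 4.7898% = 0.4502% → 0.45%.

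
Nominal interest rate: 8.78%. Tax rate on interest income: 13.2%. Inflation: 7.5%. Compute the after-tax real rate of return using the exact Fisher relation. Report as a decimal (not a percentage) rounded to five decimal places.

0.00113

After-tax nominal return = 8.78% × (1 − 0.132) = 7.62104%.
1 + r = 1.0762104 / 1.07500 = 1.001126
After-tax real rate = 1.001126 − 1 → 0.00113.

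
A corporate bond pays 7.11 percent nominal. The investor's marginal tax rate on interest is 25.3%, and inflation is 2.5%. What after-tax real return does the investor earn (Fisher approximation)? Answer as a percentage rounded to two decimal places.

2.81%

After-tax nominal return = 7.11% × (1 − 0.253) = 5.31117%.
r ≈ 5.31117% − 2.5% → 2.81%.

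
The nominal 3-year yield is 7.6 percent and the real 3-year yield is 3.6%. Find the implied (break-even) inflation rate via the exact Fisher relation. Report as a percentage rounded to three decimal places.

3.861%

(1 + π) = (1 + i)/(1 + r) = 1.07600 / 1.03600 = 1.038610
Break-even inflation = 1.038610 − 1 → 3.861%.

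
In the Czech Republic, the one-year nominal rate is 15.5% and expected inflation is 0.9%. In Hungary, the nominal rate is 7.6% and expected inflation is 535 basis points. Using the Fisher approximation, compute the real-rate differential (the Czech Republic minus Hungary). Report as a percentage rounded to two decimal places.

The Czech Republic: 15.5% − 0.9% = 14.600%
Hungary: 7.6% − 5.35% = 2.250%
Differential = 12.350% → 12.35%.

12.35%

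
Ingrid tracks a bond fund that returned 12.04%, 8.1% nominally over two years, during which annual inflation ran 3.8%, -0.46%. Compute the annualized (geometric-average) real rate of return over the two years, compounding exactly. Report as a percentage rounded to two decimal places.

8.27%

Nominal growth factor = 1.1204 × 1.0810 = 1.21115240
Price-level growth factor = 1.0380 × 0.9954 = 1.03322520
Real growth factor = 1.21115240 / 1.03322520 = 1.17220563
Annualized real rate = 1.17220563^(1/2) − 1 = 8.2684% → 8.27%.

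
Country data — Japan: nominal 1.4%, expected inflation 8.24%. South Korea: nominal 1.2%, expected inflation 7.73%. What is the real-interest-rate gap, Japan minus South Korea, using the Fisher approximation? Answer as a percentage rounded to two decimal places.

-0.31%

Japan: 1.4% − 8.24% = -6.840%
South Korea: 1.2% − 7.73% = -6.530%
Differential = -0.310% → -0.31%.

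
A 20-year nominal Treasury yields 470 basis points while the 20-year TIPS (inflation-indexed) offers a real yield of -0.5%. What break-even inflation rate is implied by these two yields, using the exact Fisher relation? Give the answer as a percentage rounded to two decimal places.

5.23%

(1 + π) = (1 + i)/(1 + r) = 1.04700 / 0.99500 = 1.052261
Break-even inflation = 1.052261 − 1 → 5.23%.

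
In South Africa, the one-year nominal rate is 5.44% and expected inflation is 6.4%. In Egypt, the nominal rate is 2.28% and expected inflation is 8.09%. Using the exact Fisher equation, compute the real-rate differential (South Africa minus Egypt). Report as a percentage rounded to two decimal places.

South Africa: (1 + 0.0544)/(1 + 0.0640) − 1 = -0.9023%
Egypt: (1 + 0.0228)/(1 + 0.0809) − 1 = -5.3752%
Differential = -0.9023% − (-5.3752%) = 4.4729% → 4.47%.

4.47%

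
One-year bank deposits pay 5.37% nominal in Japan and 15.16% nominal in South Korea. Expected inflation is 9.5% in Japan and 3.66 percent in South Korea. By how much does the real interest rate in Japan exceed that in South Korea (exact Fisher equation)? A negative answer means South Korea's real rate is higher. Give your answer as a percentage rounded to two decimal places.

Japan: (1 + 0.0537)/(1 + 0.0950) − 1 = -3.7717%
South Korea: (1 + 0.1516)/(1 + 0.0366) − 1 = 11.0940%
Differential = -3.7717% − 11.0940% = -14.8657% → -14.87%.

-14.87%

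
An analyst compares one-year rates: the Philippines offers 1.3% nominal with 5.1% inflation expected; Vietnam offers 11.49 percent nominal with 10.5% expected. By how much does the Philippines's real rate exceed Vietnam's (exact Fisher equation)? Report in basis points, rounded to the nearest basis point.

-451 basis points

The Philippines: (1 + 0.0130)/(1 + 0.0510) − 1 = -3.6156%
Vietnam: (1 + 0.1149)/(1 + 0.1050) − 1 = 0.8959%
Differential = -3.6156% − 0.8959% = -4.5115% → -451 basis points.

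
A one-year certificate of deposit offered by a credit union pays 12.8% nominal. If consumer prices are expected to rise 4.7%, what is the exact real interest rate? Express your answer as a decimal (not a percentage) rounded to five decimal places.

0.07736

1 + r = 1.12800 / 1.04700 = 1.077364
r = 1.077364 − 1 = 7.7364%, i.e. 0.07736.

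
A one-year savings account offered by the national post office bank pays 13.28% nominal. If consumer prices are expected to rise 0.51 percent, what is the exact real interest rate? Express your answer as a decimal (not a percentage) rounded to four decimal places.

0.1271

By the Fisher identity, 1 + r = (1 + i)/(1 + π).
1 + r = 1.13280 / 1.00510 = 1.127052
r = 1.127052 − 1 = 12.7052%, i.e. 0.1271.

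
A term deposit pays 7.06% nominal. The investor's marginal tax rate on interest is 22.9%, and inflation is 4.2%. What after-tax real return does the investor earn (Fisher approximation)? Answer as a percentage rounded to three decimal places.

1.243%

After-tax nominal return = 7.06% × (1 − 0.229) = 5.44326%.
r ≈ 5.44326% − 4.2% → 1.243%.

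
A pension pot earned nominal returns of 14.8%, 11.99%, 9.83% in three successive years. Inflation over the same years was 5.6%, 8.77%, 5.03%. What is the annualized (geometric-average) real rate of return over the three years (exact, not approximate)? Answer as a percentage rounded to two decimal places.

Nominal growth factor = 1.1480 × 1.1199 × 1.0983 = 1.41202412
Price-level growth factor = 1.0560 × 1.0877 × 1.0503 = 1.20638634
Real growth factor = 1.41202412 / 1.20638634 = 1.17045765
Annualized real rate = 1.17045765^(1/3) − 1 = 5.3866% → 5.39%.

5.39%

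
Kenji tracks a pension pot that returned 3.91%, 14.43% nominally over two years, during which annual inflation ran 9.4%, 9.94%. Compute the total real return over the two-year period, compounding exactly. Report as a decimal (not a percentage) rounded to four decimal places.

Compound the nominal returns: 1.0391 × 1.1443 = 1.189042.
Compound inflation: 1.0940 × 1.0994 = 1.202744.
Deflate: 1.189042 / 1.202744 = 0.988608.
Total real return = 0.988608 − 1 → -0.0114.

-0.0114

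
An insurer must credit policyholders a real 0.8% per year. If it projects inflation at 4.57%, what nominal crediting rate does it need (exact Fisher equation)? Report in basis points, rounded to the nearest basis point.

(1 + i) = (1 + r)(1 + π) = 1.00800 × 1.04570 = 1.0540656
i = 1.0540656 − 1, so the required nominal rate is 541 basis points.

541 basis points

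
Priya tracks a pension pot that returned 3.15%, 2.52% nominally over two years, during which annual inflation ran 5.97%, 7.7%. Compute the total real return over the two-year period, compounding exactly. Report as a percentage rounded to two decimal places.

Compound the nominal returns: 1.0315 × 1.0252 = 1.057494.
Compound inflation: 1.0597 × 1.0770 = 1.141297.
Deflate: 1.057494 / 1.141297 = 0.926572.
Total real return = 0.926572 − 1 → -7.34%.

-7.34%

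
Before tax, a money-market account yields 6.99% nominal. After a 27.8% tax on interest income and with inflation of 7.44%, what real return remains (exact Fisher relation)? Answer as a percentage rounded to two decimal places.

After-tax nominal return = 6.99% × (1 − 0.278) = 5.04678%.
1 + r = 1.0504678 / 1.07440 = 0.977725
After-tax real rate = 0.977725 − 1 → -2.23%.

-2.23%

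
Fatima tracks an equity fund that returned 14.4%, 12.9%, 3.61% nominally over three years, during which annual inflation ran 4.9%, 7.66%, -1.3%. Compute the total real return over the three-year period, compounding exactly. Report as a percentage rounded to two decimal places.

20.05%

Nominal growth factor = 1.1440 × 1.1290 × 1.0361 = 1.338202
Price-level growth factor = 1.0490 × 1.0766 × 0.9870 = 1.114672
Real growth factor = 1.338202 / 1.114672 = 1.200534
Total real return = 1.200534 − 1 → 20.05%.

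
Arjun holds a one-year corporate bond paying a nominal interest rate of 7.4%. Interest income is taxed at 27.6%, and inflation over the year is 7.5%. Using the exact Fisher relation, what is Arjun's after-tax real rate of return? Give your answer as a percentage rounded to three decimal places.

-1.993%

After-tax nominal return = 7.4% × (1 − 0.276) = 5.3576%.
1 + r = 1.053576 / 1.07500 = 0.980071
After-tax real rate = 0.980071 − 1 → -1.993%.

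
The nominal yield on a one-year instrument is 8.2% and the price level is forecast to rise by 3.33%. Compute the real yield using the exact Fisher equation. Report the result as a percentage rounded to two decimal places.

4.71%

1 + r = 1.08200 / 1.03330 = 1.047131
r = 1.047131 − 1 = 4.7131%, i.e. 4.71%.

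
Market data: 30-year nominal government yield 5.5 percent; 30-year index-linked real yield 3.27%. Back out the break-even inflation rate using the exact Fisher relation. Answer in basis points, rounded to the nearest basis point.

(1 + π) = (1 + i)/(1 + r) = 1.05500 / 1.03270 = 1.021594
Break-even inflation = 1.021594 − 1 → 216 basis points.

216 basis points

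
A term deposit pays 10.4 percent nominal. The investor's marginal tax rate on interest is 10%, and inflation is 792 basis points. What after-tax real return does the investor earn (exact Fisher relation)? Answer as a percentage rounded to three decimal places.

1.334%

After-tax nominal return = 10.4% × (1 − 0.1) = 9.3600%.
1 + r = 1.09360 / 1.07920 = 1.013343
After-tax real rate = 1.013343 − 1 → 1.334%.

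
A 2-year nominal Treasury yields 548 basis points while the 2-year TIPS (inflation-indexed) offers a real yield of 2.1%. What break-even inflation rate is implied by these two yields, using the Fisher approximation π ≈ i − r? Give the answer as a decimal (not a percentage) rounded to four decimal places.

0.0338

π ≈ i − r = 5.48% − 2.1% → 0.0338.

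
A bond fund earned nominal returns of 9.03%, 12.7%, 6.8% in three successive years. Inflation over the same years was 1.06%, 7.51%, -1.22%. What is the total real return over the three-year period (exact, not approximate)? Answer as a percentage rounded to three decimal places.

Nominal growth factor = 1.0903 × 1.1270 × 1.0680 = 1.312324
Price-level growth factor = 1.0106 × 1.0751 × 0.9878 = 1.073241
Real growth factor = 1.312324 / 1.073241 = 1.222768
Total real return = 1.222768 − 1 → 22.277%.

22.277%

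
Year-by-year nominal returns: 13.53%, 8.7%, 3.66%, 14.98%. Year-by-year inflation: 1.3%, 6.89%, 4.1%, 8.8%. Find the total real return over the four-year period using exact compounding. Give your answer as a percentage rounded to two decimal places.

Compound the nominal returns: 1.1353 × 1.0870 × 1.0366 × 1.1498 = 1.470868.
Compound inflation: 1.0130 × 1.0689 × 1.0410 × 1.0880 = 1.226383.
Deflate: 1.470868 / 1.226383 = 1.199354.
Total real return = 1.199354 − 1 → 19.94%.

19.94%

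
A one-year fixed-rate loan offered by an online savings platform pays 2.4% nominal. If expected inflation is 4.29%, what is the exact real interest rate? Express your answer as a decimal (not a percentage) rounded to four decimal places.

1 + r = 1.02400 / 1.04290 = 0.981877
r = 0.981877 − 1 = -1.8123%, i.e. -0.0181.

-0.0181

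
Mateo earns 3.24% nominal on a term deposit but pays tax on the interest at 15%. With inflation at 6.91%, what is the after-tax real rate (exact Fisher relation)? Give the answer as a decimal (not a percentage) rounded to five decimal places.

After-tax nominal return = 3.24% × (1 − 0.15) = 2.7540%.
1 + r = 1.02754 / 1.06910 = 0.961126
After-tax real rate = 0.961126 − 1 → -0.03887.

-0.03887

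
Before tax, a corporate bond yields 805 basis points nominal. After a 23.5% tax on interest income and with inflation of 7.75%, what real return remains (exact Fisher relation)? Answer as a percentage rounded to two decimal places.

After-tax nominal return = 8.05% × (1 − 0.235) = 6.15825%.
1 + r = 1.0615825 / 1.07750 = 0.985227
After-tax real rate = 0.985227 − 1 → -1.48%.

-1.48%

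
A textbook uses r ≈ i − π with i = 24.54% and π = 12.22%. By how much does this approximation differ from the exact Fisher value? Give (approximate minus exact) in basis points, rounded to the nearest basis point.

Approximate: r ≈ 24.540% − 12.220% = 12.3200%
Exact: (1 + 0.2454)/(1 + 0.1222) − 1 = 10.9784%
Error = 12.3200% − 10.9784% = 1.3416% → 134 basis points.

134 basis points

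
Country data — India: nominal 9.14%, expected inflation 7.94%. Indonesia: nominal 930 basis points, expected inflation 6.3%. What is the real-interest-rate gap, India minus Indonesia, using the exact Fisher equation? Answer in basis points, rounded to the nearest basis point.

-171 basis points

India: (1 + 0.0914)/(1 + 0.0794) − 1 = 1.1117%
Indonesia: (1 + 0.0930)/(1 + 0.0630) − 1 = 2.8222%
Differential = 1.1117% − 2.8222% = -1.7105% → -171 basis points.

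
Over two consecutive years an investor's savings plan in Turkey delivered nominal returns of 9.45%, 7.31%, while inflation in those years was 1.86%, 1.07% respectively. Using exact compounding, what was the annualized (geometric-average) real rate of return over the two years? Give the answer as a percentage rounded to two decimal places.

Nominal growth factor = 1.0945 × 1.0731 = 1.17450795
Price-level growth factor = 1.0186 × 1.0107 = 1.02949902
Real growth factor = 1.17450795 / 1.02949902 = 1.14085388
Annualized real rate = 1.14085388^(1/2) − 1 = 6.8108% → 6.81%.

6.81%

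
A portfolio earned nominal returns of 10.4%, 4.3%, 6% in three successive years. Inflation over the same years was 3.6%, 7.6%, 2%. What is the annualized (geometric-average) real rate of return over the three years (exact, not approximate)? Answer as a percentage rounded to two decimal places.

2.39%

Compound the nominal returns: 1.1040 × 1.0430 × 1.0600 = 1.22056032.
Compound inflation: 1.0360 × 1.0760 × 1.0200 = 1.13703072.
Deflate: 1.22056032 / 1.13703072 = 1.07346292.
Annualized real rate = 1.07346292^(1/3) − 1 = 2.3911% → 2.39%.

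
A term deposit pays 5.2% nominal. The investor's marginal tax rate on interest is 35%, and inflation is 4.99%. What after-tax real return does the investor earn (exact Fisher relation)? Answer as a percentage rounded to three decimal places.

After-tax nominal return = 5.2% × (1 − 0.35) = 3.3800%.
1 + r = 1.03380 / 1.04990 = 0.9846652
After-tax real rate = 0.9846652 − 1 → -1.533%.

-1.533%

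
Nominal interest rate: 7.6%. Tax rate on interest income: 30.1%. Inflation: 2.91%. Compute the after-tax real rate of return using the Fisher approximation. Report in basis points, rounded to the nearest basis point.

240 basis points

After-tax nominal return = 7.6% × (1 − 0.301) = 5.3124%.
r ≈ 5.3124% − 2.91% → 240 basis points.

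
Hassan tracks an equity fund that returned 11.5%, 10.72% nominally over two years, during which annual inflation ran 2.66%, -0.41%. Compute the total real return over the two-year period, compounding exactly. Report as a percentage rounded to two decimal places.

20.75%

Compound the nominal returns: 1.1150 × 1.1072 = 1.234528.
Compound inflation: 1.0266 × 0.9959 = 1.022391.
Deflate: 1.234528 / 1.022391 = 1.207491.
Total real return = 1.207491 − 1 → 20.75%.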